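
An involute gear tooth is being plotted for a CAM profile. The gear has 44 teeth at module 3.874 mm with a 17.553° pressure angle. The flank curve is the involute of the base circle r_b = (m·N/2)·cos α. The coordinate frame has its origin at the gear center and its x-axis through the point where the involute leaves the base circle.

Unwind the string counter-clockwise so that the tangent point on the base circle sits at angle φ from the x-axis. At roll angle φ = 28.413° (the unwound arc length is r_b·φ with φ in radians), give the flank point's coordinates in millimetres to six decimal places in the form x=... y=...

x=90.645285 y=3.222695

pitch radius r_p = m·N/2 = 3.874·44/2 = 85.228000
base radius r_b = r_p·cos α = 85.228000·cos 17.553° = 81.259646
roll angle φ = 28.413° = 0.49590040 rad
x = r_b·(cos φ + φ·sin φ) = 81.259646·(0.87954063 + 0.49590040·0.47582378) = 90.645285
y = r_b·(sin φ − φ·cos φ) = 81.259646·(0.47582378 − 0.49590040·0.87954063) = 3.222695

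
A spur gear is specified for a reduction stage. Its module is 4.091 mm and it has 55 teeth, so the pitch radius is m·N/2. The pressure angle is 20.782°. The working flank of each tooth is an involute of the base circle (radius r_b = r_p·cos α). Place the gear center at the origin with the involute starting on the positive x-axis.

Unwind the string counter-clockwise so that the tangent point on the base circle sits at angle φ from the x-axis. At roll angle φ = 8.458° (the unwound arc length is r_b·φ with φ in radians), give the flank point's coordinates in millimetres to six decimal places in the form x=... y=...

pitch radius r_p = m·N/2 = 4.091·55/2 = 112.502500
base radius r_b = r_p·cos α = 112.502500·cos 20.782° = 105.182771
roll angle φ = 8.458° = 0.14761995 rad
x = r_b·(cos φ + φ·sin φ) = 105.182771·(0.98912395 + 0.14761995·0.14708438) = 106.322588
y = r_b·(sin φ − φ·cos φ) = 105.182771·(0.14708438 − 0.14761995·0.98912395) = 0.112541

x=106.322588 y=0.112541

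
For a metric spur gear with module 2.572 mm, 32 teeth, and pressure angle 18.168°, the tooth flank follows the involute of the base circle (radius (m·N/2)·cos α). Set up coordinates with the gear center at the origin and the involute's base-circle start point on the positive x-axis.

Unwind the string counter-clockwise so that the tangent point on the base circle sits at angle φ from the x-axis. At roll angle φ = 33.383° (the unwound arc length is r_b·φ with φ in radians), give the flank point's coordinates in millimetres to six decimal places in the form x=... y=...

x=45.184476 y=2.491455

pitch radius r_p = m·N/2 = 2.572·32/2 = 41.152000
base radius r_b = r_p·cos α = 41.152000·cos 18.168° = 39.100422
roll angle φ = 33.383° = 0.58264326 rad
x = r_b·(cos φ + φ·sin φ) = 39.100422·(0.83501116 + 0.58264326·0.55023301) = 45.184476
y = r_b·(sin φ − φ·cos φ) = 39.100422·(0.55023301 − 0.58264326·0.83501116) = 2.491455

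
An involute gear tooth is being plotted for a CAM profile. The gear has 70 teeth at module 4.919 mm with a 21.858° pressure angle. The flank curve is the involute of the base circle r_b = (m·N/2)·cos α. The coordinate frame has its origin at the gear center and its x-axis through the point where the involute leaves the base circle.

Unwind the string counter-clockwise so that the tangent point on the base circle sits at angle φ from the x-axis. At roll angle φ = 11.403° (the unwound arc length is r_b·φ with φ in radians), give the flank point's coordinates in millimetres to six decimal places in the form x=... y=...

x=162.921205 y=0.418207

pitch radius r_p = m·N/2 = 4.919·70/2 = 172.165000
base radius r_b = r_p·cos α = 172.165000·cos 21.858° = 159.787958
roll angle φ = 11.403° = 0.19901989 rad
x = r_b·(cos φ + φ·sin φ) = 159.787958·(0.98026082 + 0.19901989·0.19770867) = 162.921205
y = r_b·(sin φ − φ·cos φ) = 159.787958·(0.19770867 − 0.19901989·0.98026082) = 0.418207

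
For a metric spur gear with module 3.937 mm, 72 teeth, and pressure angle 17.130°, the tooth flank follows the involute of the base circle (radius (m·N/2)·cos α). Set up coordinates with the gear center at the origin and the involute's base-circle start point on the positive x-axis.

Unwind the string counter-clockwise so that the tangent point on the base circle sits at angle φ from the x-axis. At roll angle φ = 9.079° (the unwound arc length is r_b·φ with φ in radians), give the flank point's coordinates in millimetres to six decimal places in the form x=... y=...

x=137.134402 y=0.179183

pitch radius r_p = m·N/2 = 3.937·72/2 = 141.732000
base radius r_b = r_p·cos α = 141.732000·cos 17.130° = 135.444616
roll angle φ = 9.079° = 0.15845844 rad
x = r_b·(cos φ + φ·sin φ) = 135.444616·(0.98747171 + 0.15845844·0.15779615) = 137.134402
y = r_b·(sin φ − φ·cos φ) = 135.444616·(0.15779615 − 0.15845844·0.98747171) = 0.179183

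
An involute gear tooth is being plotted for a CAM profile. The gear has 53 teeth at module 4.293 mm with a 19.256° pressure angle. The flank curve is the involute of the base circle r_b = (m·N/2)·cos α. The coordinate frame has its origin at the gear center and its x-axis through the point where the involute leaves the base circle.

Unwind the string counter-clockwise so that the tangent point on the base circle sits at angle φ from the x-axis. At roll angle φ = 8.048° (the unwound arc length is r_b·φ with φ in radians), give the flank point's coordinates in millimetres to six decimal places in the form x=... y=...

pitch radius r_p = m·N/2 = 4.293·53/2 = 113.764500
base radius r_b = r_p·cos α = 113.764500·cos 19.256° = 107.399887
roll angle φ = 8.048° = 0.14046410 rad
x = r_b·(cos φ + φ·sin φ) = 107.399887·(0.99015113 + 0.14046410·0.14000266) = 108.454175
y = r_b·(sin φ − φ·cos φ) = 107.399887·(0.14000266 − 0.14046410·0.99015113) = 0.099020

x=108.454175 y=0.099020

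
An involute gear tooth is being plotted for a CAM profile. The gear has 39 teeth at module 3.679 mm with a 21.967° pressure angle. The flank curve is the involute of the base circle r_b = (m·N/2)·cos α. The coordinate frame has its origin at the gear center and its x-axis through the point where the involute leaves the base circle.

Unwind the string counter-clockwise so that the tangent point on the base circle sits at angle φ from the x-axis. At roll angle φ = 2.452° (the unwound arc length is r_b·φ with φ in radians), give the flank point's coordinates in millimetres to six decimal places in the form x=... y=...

pitch radius r_p = m·N/2 = 3.679·39/2 = 71.740500
base radius r_b = r_p·cos α = 71.740500·cos 21.967° = 66.532101
roll angle φ = 2.452° = 0.04279547 rad
x = r_b·(cos φ + φ·sin φ) = 66.532101·(0.99908441 + 0.04279547·0.04278241) = 66.592998
y = r_b·(sin φ − φ·cos φ) = 66.532101·(0.04278241 − 0.04279547·0.99908441) = 0.001738

x=66.592998 y=0.001738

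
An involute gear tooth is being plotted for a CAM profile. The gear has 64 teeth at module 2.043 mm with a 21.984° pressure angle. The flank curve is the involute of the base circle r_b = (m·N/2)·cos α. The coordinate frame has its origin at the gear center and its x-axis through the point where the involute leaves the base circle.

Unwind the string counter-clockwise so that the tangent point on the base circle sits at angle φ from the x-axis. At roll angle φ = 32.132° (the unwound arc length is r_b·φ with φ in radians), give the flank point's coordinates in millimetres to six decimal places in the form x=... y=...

x=69.418932 y=3.453317

pitch radius r_p = m·N/2 = 2.043·64/2 = 65.376000
base radius r_b = r_p·cos α = 65.376000·cos 21.984° = 60.622408
roll angle φ = 32.132° = 0.56080920 rad
x = r_b·(cos φ + φ·sin φ) = 60.622408·(0.84682500 + 0.56080920·0.53187162) = 69.418932
y = r_b·(sin φ − φ·cos φ) = 60.622408·(0.53187162 − 0.56080920·0.84682500) = 3.453317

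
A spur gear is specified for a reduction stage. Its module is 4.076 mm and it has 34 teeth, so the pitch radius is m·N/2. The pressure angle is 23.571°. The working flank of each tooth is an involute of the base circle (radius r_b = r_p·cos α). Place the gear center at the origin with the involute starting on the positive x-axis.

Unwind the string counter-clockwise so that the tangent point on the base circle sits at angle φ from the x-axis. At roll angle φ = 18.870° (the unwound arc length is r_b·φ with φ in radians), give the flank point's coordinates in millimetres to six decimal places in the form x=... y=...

pitch radius r_p = m·N/2 = 4.076·34/2 = 69.292000
base radius r_b = r_p·cos α = 69.292000·cos 23.571° = 63.510639
roll angle φ = 18.870° = 0.32934363 rad
x = r_b·(cos φ + φ·sin φ) = 63.510639·(0.94625483 + 0.32934363·0.32342200) = 66.862210
y = r_b·(sin φ − φ·cos φ) = 63.510639·(0.32342200 − 0.32934363·0.94625483) = 0.748092

x=66.862210 y=0.748092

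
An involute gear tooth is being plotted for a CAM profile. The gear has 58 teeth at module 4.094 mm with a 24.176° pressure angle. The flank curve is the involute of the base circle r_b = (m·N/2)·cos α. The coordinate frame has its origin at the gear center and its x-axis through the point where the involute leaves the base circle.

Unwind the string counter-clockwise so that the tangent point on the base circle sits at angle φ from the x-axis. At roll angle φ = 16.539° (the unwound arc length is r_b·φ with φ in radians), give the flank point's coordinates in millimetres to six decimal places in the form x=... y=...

x=112.731740 y=0.861182

pitch radius r_p = m·N/2 = 4.094·58/2 = 118.726000
base radius r_b = r_p·cos α = 118.726000·cos 24.176° = 108.312750
roll angle φ = 16.539° = 0.28866000 rad
x = r_b·(cos φ + φ·sin φ) = 108.312750·(0.95862619 + 0.28866000·0.28466793) = 112.731740
y = r_b·(sin φ − φ·cos φ) = 108.312750·(0.28466793 − 0.28866000·0.95862619) = 0.861182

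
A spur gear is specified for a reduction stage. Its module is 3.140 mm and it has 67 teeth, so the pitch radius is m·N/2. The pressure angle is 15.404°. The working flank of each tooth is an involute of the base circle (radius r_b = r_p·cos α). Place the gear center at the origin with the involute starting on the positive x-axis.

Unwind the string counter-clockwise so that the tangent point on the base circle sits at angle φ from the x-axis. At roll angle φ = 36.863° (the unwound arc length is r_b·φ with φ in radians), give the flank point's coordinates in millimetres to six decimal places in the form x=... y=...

x=120.277661 y=8.635435

pitch radius r_p = m·N/2 = 3.140·67/2 = 105.190000
base radius r_b = r_p·cos α = 105.190000·cos 15.404° = 101.411245
roll angle φ = 36.863° = 0.64338072 rad
x = r_b·(cos φ + φ·sin φ) = 101.411245·(0.80007223 + 0.64338072·0.59990369) = 120.277661
y = r_b·(sin φ − φ·cos φ) = 101.411245·(0.59990369 − 0.64338072·0.80007223) = 8.635435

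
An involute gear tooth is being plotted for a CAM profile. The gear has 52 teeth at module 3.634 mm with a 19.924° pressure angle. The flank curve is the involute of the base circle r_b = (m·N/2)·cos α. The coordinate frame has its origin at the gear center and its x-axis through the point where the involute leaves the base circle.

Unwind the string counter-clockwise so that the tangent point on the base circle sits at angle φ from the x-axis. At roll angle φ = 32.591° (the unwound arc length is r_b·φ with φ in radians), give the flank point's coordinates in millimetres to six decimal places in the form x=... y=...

pitch radius r_p = m·N/2 = 3.634·52/2 = 94.484000
base radius r_b = r_p·cos α = 94.484000·cos 19.924° = 88.828704
roll angle φ = 32.591° = 0.56882026 rad
x = r_b·(cos φ + φ·sin φ) = 88.828704·(0.84253702 + 0.56882026·0.53863845) = 102.057561
y = r_b·(sin φ − φ·cos φ) = 88.828704·(0.53863845 − 0.56882026·0.84253702) = 5.275210

x=102.057561 y=5.275210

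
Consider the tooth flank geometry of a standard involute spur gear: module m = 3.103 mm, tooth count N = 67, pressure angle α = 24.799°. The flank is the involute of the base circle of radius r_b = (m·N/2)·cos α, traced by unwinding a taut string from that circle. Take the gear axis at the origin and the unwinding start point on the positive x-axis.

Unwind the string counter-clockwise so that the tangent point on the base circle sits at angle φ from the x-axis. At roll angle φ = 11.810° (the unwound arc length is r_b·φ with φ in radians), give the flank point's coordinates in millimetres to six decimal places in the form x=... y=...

x=96.348070 y=0.274299

pitch radius r_p = m·N/2 = 3.103·67/2 = 103.950500
base radius r_b = r_p·cos α = 103.950500·cos 24.799° = 94.364684
roll angle φ = 11.810° = 0.20612338 rad
x = r_b·(cos φ + φ·sin φ) = 94.364684·(0.97883168 + 0.20612338·0.20466689) = 96.348070
y = r_b·(sin φ − φ·cos φ) = 94.364684·(0.20466689 − 0.20612338·0.97883168) = 0.274299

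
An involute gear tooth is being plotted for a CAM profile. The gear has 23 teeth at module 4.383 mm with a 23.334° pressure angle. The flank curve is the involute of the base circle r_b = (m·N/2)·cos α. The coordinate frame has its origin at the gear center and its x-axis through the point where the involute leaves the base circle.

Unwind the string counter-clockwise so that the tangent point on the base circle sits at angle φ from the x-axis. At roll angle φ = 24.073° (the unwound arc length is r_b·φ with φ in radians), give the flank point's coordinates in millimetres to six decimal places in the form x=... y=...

pitch radius r_p = m·N/2 = 4.383·23/2 = 50.404500
base radius r_b = r_p·cos α = 50.404500·cos 23.334° = 46.281991
roll angle φ = 24.073° = 0.42015311 rad
x = r_b·(cos φ + φ·sin φ) = 46.281991·(0.91302650 + 0.42015311·0.40790025) = 50.188518
y = r_b·(sin φ − φ·cos φ) = 46.281991·(0.40790025 − 0.42015311·0.91302650) = 1.124159

x=50.188518 y=1.124159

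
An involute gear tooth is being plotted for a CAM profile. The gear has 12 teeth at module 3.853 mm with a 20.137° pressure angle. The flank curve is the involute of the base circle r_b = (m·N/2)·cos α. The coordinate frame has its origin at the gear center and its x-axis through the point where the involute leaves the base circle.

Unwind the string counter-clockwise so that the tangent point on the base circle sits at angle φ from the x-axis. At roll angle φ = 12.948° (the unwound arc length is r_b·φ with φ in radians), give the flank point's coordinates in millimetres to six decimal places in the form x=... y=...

x=22.252016 y=0.083072

pitch radius r_p = m·N/2 = 3.853·12/2 = 23.118000
base radius r_b = r_p·cos α = 23.118000·cos 20.137° = 21.704846
roll angle φ = 12.948° = 0.22598523 rad
x = r_b·(cos φ + φ·sin φ) = 21.704846·(0.97457382 + 0.22598523·0.22406665) = 22.252016
y = r_b·(sin φ − φ·cos φ) = 21.704846·(0.22406665 − 0.22598523·0.97457382) = 0.083072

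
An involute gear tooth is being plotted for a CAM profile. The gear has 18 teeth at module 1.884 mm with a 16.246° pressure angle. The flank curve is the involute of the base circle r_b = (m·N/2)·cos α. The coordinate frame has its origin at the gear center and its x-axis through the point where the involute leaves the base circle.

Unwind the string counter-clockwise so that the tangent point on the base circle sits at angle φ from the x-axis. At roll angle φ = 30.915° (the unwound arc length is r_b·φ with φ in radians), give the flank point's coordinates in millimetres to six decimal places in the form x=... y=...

pitch radius r_p = m·N/2 = 1.884·18/2 = 16.956000
base radius r_b = r_p·cos α = 16.956000·cos 16.246° = 16.278937
roll angle φ = 30.915° = 0.53956854 rad
x = r_b·(cos φ + φ·sin φ) = 16.278937·(0.85793043 + 0.53956854·0.51376588) = 18.478910
y = r_b·(sin φ − φ·cos φ) = 16.278937·(0.51376588 − 0.53956854·0.85793043) = 0.827843

x=18.478910 y=0.827843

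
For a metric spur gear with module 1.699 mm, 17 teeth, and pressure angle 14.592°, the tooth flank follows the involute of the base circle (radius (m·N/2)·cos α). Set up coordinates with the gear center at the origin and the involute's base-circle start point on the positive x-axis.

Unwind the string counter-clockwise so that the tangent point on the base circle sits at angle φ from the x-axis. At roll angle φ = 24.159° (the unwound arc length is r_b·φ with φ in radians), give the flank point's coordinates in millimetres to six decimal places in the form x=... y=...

x=15.163385 y=0.343067

pitch radius r_p = m·N/2 = 1.699·17/2 = 14.441500
base radius r_b = r_p·cos α = 14.441500·cos 14.592° = 13.975680
roll angle φ = 24.159° = 0.42165409 rad
x = r_b·(cos φ + φ·sin φ) = 13.975680·(0.91241322 + 0.42165409·0.40927023) = 15.163385
y = r_b·(sin φ − φ·cos φ) = 13.975680·(0.40927023 − 0.42165409·0.91241322) = 0.343067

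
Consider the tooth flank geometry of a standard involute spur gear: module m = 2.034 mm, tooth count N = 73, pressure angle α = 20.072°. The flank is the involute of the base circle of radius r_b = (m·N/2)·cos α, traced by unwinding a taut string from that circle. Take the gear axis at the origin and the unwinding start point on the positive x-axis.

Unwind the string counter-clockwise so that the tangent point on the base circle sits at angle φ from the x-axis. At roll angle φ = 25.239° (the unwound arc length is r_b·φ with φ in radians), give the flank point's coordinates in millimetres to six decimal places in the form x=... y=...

x=76.172573 y=1.948530

pitch radius r_p = m·N/2 = 2.034·73/2 = 74.241000
base radius r_b = r_p·cos α = 74.241000·cos 20.072° = 69.731756
roll angle φ = 25.239° = 0.44050365 rad
x = r_b·(cos φ + φ·sin φ) = 69.731756·(0.90453702 + 0.44050365·0.42639509) = 76.172573
y = r_b·(sin φ − φ·cos φ) = 69.731756·(0.42639509 − 0.44050365·0.90453702) = 1.948530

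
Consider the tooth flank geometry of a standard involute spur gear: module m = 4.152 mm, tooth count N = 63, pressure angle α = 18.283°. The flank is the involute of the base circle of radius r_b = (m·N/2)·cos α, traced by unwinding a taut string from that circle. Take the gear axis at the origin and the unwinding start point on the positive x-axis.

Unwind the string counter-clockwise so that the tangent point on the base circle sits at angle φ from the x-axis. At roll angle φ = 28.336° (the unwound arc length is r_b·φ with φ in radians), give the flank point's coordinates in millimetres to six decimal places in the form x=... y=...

x=138.456587 y=4.885829

pitch radius r_p = m·N/2 = 4.152·63/2 = 130.788000
base radius r_b = r_p·cos α = 130.788000·cos 18.283° = 124.185639
roll angle φ = 28.336° = 0.49455650 rad
x = r_b·(cos φ + φ·sin φ) = 124.185639·(0.88017930 + 0.49455650·0.47464134) = 138.456587
y = r_b·(sin φ − φ·cos φ) = 124.185639·(0.47464134 − 0.49455650·0.88017930) = 4.885829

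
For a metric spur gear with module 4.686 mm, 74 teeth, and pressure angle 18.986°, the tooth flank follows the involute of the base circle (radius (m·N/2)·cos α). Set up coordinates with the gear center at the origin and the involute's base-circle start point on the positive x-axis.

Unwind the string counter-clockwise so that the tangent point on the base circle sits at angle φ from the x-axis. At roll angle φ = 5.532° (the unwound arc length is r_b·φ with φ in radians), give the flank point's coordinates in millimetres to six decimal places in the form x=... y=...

x=164.712097 y=0.049143

pitch radius r_p = m·N/2 = 4.686·74/2 = 173.382000
base radius r_b = r_p·cos α = 173.382000·cos 18.986° = 163.949690
roll angle φ = 5.532° = 0.09655161 rad
x = r_b·(cos φ + φ·sin φ) = 163.949690·(0.99534251 + 0.09655161·0.09640167) = 164.712097
y = r_b·(sin φ − φ·cos φ) = 163.949690·(0.09640167 − 0.09655161·0.99534251) = 0.049143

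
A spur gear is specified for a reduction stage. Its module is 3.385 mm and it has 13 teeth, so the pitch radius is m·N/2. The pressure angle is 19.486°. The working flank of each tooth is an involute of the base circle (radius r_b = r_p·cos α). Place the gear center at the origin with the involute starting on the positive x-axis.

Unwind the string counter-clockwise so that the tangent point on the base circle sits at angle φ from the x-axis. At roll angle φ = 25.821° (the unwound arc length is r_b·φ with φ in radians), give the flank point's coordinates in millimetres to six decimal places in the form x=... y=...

pitch radius r_p = m·N/2 = 3.385·13/2 = 22.002500
base radius r_b = r_p·cos α = 22.002500·cos 19.486° = 20.742263
roll angle φ = 25.821° = 0.45066147 rad
x = r_b·(cos φ + φ·sin φ) = 20.742263·(0.90015919 + 0.45066147·0.43556105) = 22.742850
y = r_b·(sin φ − φ·cos φ) = 20.742263·(0.43556105 − 0.45066147·0.90015919) = 0.620069

x=22.742850 y=0.620069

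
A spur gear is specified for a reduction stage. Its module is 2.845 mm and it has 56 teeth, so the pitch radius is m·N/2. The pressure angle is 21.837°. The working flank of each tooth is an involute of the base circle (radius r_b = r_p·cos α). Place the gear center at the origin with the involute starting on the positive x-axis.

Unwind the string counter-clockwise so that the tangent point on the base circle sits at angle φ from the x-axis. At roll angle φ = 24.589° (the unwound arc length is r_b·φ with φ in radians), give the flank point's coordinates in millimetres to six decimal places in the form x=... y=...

x=80.443134 y=1.912568

pitch radius r_p = m·N/2 = 2.845·56/2 = 79.660000
base radius r_b = r_p·cos α = 79.660000·cos 21.837° = 73.944062
roll angle φ = 24.589° = 0.42915901 rad
x = r_b·(cos φ + φ·sin φ) = 73.944062·(0.90931601 + 0.42915901·0.41610622) = 80.443134
y = r_b·(sin φ − φ·cos φ) = 73.944062·(0.41610622 − 0.42915901·0.90931601) = 1.912568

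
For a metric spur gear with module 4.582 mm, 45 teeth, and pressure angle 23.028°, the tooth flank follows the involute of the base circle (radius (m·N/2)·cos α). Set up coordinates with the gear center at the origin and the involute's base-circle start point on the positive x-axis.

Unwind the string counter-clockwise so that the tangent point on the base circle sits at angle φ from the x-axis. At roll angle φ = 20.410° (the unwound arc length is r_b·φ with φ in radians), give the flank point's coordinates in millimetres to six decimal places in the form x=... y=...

pitch radius r_p = m·N/2 = 4.582·45/2 = 103.095000
base radius r_b = r_p·cos α = 103.095000·cos 23.028° = 94.879751
roll angle φ = 20.410° = 0.35622170 rad
x = r_b·(cos φ + φ·sin φ) = 94.879751·(0.93722114 + 0.35622170·0.34873563) = 100.709954
y = r_b·(sin φ − φ·cos φ) = 94.879751·(0.34873563 − 0.35622170·0.93722114) = 1.411538

x=100.709954 y=1.411538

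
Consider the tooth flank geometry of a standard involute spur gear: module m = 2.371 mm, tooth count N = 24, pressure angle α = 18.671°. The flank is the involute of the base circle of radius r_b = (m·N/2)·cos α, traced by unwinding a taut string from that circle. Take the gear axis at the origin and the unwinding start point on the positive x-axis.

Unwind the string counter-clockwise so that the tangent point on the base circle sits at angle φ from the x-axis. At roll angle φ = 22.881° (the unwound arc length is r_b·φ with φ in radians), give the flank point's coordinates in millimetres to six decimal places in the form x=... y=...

pitch radius r_p = m·N/2 = 2.371·24/2 = 28.452000
base radius r_b = r_p·cos α = 28.452000·cos 18.671° = 26.954640
roll angle φ = 22.881° = 0.39934879 rad
x = r_b·(cos φ + φ·sin φ) = 26.954640·(0.92131439 + 0.39934879·0.38881845) = 29.019058
y = r_b·(sin φ − φ·cos φ) = 26.954640·(0.38881845 − 0.39934879·0.92131439) = 0.563154

x=29.019058 y=0.563154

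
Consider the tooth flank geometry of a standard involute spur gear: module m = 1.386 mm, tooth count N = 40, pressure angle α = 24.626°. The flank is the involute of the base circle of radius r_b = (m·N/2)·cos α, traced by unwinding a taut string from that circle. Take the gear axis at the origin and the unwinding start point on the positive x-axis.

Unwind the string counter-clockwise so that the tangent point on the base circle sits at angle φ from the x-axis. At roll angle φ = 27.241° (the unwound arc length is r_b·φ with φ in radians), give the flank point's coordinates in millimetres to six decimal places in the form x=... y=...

pitch radius r_p = m·N/2 = 1.386·40/2 = 27.720000
base radius r_b = r_p·cos α = 27.720000·cos 24.626° = 25.198786
roll angle φ = 27.241° = 0.47544514 rad
x = r_b·(cos φ + φ·sin φ) = 25.198786·(0.88908905 + 0.47544514·0.45773426) = 27.887914
y = r_b·(sin φ − φ·cos φ) = 25.198786·(0.45773426 − 0.47544514·0.88908905) = 0.882492

x=27.887914 y=0.882492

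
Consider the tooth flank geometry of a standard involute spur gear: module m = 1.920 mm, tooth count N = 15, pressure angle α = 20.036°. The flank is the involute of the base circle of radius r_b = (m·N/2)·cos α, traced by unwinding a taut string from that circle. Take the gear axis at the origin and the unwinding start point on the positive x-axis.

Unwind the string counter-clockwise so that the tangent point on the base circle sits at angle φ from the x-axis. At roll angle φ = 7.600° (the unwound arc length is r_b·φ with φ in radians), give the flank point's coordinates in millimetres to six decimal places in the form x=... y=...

x=13.646968 y=0.010506

pitch radius r_p = m·N/2 = 1.920·15/2 = 14.400000
base radius r_b = r_p·cos α = 14.400000·cos 20.036° = 13.528477
roll angle φ = 7.600° = 0.13264502 rad
x = r_b·(cos φ + φ·sin φ) = 13.528477·(0.99121554 + 0.13264502·0.13225639) = 13.646968
y = r_b·(sin φ − φ·cos φ) = 13.528477·(0.13225639 − 0.13264502·0.99121554) = 0.010506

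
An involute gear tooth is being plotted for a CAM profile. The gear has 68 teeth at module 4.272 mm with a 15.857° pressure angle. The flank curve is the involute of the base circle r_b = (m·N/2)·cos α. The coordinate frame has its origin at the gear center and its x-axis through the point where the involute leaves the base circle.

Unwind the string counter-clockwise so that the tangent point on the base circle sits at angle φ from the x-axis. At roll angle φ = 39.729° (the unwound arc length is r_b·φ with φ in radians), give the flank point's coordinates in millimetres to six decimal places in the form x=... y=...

pitch radius r_p = m·N/2 = 4.272·68/2 = 145.248000
base radius r_b = r_p·cos α = 145.248000·cos 15.857° = 139.720826
roll angle φ = 39.729° = 0.69340186 rad
x = r_b·(cos φ + φ·sin φ) = 139.720826·(0.76907615 + 0.69340186·0.63915716) = 169.379214
y = r_b·(sin φ − φ·cos φ) = 139.720826·(0.63915716 − 0.69340186·0.76907615) = 14.793408

x=169.379214 y=14.793408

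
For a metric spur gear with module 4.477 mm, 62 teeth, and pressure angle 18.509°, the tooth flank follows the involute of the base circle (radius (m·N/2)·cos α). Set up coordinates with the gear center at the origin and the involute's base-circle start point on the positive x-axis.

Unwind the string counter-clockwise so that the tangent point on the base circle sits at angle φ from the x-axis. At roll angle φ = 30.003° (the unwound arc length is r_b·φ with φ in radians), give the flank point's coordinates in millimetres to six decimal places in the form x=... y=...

pitch radius r_p = m·N/2 = 4.477·62/2 = 138.787000
base radius r_b = r_p·cos α = 138.787000·cos 18.509° = 131.608076
roll angle φ = 30.003° = 0.52365114 rad
x = r_b·(cos φ + φ·sin φ) = 131.608076·(0.86599922 + 0.52365114·0.50004534) = 148.433976
y = r_b·(sin φ − φ·cos φ) = 131.608076·(0.50004534 − 0.52365114·0.86599922) = 6.128181

x=148.433976 y=6.128181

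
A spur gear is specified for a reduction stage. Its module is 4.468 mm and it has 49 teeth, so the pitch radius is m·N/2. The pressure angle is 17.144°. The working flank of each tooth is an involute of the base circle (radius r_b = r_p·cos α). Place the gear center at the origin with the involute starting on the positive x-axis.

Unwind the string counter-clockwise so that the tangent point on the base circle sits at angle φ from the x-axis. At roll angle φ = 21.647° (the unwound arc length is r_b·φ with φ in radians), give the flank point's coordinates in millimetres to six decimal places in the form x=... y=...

x=111.803312 y=1.853670

pitch radius r_p = m·N/2 = 4.468·49/2 = 109.466000
base radius r_b = r_p·cos α = 109.466000·cos 17.144° = 104.602089
roll angle φ = 21.647° = 0.37781142 rad
x = r_b·(cos φ + φ·sin φ) = 104.602089·(0.92947420 + 0.37781142·0.36888713) = 111.803312
y = r_b·(sin φ − φ·cos φ) = 104.602089·(0.36888713 − 0.37781142·0.92947420) = 1.853670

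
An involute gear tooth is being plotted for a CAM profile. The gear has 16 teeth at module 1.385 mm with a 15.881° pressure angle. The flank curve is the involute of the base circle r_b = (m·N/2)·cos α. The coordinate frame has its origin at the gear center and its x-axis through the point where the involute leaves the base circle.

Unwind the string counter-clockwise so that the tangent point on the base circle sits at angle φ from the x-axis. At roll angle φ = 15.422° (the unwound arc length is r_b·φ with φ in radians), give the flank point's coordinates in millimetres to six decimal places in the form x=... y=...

pitch radius r_p = m·N/2 = 1.385·16/2 = 11.080000
base radius r_b = r_p·cos α = 11.080000·cos 15.881° = 10.657100
roll angle φ = 15.422° = 0.26916468 rad
x = r_b·(cos φ + φ·sin φ) = 10.657100·(0.96399337 + 0.26916468·0.26592628) = 11.036187
y = r_b·(sin φ − φ·cos φ) = 10.657100·(0.26592628 − 0.26916468·0.96399337) = 0.068774

x=11.036187 y=0.068774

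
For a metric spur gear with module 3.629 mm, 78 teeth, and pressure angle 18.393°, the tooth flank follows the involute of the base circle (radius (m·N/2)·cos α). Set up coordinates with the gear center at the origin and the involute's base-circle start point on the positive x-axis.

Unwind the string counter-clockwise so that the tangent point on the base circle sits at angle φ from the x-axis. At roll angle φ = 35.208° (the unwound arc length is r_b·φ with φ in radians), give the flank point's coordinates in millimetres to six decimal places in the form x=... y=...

pitch radius r_p = m·N/2 = 3.629·78/2 = 141.531000
base radius r_b = r_p·cos α = 141.531000·cos 18.393° = 134.300828
roll angle φ = 35.208° = 0.61449552 rad
x = r_b·(cos φ + φ·sin φ) = 134.300828·(0.81706441 + 0.61449552·0.57654641) = 157.313220
y = r_b·(sin φ − φ·cos φ) = 134.300828·(0.57654641 − 0.61449552·0.81706441) = 10.000575

x=157.313220 y=10.000575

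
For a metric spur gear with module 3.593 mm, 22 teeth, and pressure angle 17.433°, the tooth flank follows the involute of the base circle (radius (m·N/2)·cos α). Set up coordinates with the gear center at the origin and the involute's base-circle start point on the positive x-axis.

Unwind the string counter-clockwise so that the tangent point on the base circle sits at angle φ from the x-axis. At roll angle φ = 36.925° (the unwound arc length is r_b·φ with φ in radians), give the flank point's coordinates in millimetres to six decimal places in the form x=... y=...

x=44.743717 y=3.226677

pitch radius r_p = m·N/2 = 3.593·22/2 = 39.523000
base radius r_b = r_p·cos α = 39.523000·cos 17.433° = 37.707627
roll angle φ = 36.925° = 0.64446283 rad
x = r_b·(cos φ + φ·sin φ) = 37.707627·(0.79942260 + 0.64446283·0.60076910) = 44.743717
y = r_b·(sin φ − φ·cos φ) = 37.707627·(0.60076910 − 0.64446283·0.79942260) = 3.226677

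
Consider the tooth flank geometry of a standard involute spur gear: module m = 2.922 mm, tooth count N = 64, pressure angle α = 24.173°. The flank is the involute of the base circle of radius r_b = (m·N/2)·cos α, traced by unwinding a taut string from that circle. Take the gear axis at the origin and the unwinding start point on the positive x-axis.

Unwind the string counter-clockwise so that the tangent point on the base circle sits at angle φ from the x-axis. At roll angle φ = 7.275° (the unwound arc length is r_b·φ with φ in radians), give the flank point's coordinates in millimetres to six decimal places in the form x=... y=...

pitch radius r_p = m·N/2 = 2.922·64/2 = 93.504000
base radius r_b = r_p·cos α = 93.504000·cos 24.173° = 85.304932
roll angle φ = 7.275° = 0.12697270 rad
x = r_b·(cos φ + φ·sin φ) = 85.304932·(0.99194979 + 0.12697270·0.12663180) = 85.989809
y = r_b·(sin φ − φ·cos φ) = 85.304932·(0.12663180 − 0.12697270·0.99194979) = 0.058114

x=85.989809 y=0.058114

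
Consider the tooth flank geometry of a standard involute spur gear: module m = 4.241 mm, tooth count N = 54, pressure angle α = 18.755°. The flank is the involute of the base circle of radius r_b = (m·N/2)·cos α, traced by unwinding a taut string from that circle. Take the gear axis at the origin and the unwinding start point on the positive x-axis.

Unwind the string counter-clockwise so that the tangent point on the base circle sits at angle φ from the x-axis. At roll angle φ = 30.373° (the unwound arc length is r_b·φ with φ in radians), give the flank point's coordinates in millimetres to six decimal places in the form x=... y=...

pitch radius r_p = m·N/2 = 4.241·54/2 = 114.507000
base radius r_b = r_p·cos α = 114.507000·cos 18.755° = 108.426916
roll angle φ = 30.373° = 0.53010885 rad
x = r_b·(cos φ + φ·sin φ) = 108.426916·(0.86275204 + 0.53010885·0.50562726) = 122.608020
y = r_b·(sin φ − φ·cos φ) = 108.426916·(0.50562726 − 0.53010885·0.86275204) = 5.234284

x=122.608020 y=5.234284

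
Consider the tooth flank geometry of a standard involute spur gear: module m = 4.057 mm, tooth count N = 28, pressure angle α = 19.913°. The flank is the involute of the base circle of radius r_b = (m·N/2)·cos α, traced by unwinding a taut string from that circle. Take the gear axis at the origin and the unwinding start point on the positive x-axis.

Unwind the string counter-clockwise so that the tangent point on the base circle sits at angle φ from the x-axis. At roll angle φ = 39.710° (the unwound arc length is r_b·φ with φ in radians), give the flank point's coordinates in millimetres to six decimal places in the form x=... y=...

x=64.728259 y=5.646280

pitch radius r_p = m·N/2 = 4.057·28/2 = 56.798000
base radius r_b = r_p·cos α = 56.798000·cos 19.913° = 53.402097
roll angle φ = 39.710° = 0.69307025 rad
x = r_b·(cos φ + φ·sin φ) = 53.402097·(0.76928806 + 0.69307025·0.63890209) = 64.728259
y = r_b·(sin φ − φ·cos φ) = 53.402097·(0.63890209 − 0.69307025·0.76928806) = 5.646280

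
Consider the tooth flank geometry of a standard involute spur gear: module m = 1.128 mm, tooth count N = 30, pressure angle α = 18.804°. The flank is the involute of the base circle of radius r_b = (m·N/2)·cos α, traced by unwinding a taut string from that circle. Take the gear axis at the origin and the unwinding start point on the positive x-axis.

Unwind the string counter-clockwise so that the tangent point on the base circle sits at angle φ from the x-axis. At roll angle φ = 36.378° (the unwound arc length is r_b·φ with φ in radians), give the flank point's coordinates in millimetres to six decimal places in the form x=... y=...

x=18.927143 y=1.312191

pitch radius r_p = m·N/2 = 1.128·30/2 = 16.920000
base radius r_b = r_p·cos α = 16.920000·cos 18.804° = 16.016925
roll angle φ = 36.378° = 0.63491588 rad
x = r_b·(cos φ + φ·sin φ) = 16.016925·(0.80512159 + 0.63491588·0.59310979) = 18.927143
y = r_b·(sin φ − φ·cos φ) = 16.016925·(0.59310979 − 0.63491588·0.80512159) = 1.312191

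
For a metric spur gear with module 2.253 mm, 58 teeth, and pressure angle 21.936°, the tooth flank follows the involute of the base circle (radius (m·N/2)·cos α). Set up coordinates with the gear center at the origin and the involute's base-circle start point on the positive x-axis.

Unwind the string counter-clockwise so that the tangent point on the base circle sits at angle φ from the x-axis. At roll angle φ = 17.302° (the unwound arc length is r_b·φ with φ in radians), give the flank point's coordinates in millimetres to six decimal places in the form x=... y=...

x=63.307398 y=0.551258

pitch radius r_p = m·N/2 = 2.253·58/2 = 65.337000
base radius r_b = r_p·cos α = 65.337000·cos 21.936° = 60.606713
roll angle φ = 17.302° = 0.30197687 rad
x = r_b·(cos φ + φ·sin φ) = 60.606713·(0.95475042 + 0.30197687·0.29740820) = 63.307398
y = r_b·(sin φ − φ·cos φ) = 60.606713·(0.29740820 − 0.30197687·0.95475042) = 0.551258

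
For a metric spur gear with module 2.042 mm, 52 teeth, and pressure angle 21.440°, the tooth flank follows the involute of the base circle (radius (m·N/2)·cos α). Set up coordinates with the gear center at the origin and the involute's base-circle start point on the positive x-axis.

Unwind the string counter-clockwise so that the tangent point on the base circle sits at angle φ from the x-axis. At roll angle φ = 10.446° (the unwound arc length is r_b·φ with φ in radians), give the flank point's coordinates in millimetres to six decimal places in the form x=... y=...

pitch radius r_p = m·N/2 = 2.042·52/2 = 53.092000
base radius r_b = r_p·cos α = 53.092000·cos 21.440° = 49.418079
roll angle φ = 10.446° = 0.18231709 rad
x = r_b·(cos φ + φ·sin φ) = 49.418079·(0.98342622 + 0.18231709·0.18130875) = 50.232583
y = r_b·(sin φ − φ·cos φ) = 49.418079·(0.18130875 − 0.18231709·0.98342622) = 0.099495

x=50.232583 y=0.099495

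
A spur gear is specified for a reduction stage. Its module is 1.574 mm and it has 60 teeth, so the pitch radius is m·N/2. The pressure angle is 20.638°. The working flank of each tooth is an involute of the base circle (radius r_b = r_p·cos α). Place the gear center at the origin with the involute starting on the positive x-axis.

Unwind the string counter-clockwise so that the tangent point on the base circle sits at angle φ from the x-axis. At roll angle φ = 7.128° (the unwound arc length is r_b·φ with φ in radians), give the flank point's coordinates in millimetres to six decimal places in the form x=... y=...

x=44.530345 y=0.028318

pitch radius r_p = m·N/2 = 1.574·60/2 = 47.220000
base radius r_b = r_p·cos α = 47.220000·cos 20.638° = 44.189703
roll angle φ = 7.128° = 0.12440707 rad
x = r_b·(cos φ + φ·sin φ) = 44.189703·(0.99227142 + 0.12440707·0.12408641) = 44.530345
y = r_b·(sin φ − φ·cos φ) = 44.189703·(0.12408641 − 0.12440707·0.99227142) = 0.028318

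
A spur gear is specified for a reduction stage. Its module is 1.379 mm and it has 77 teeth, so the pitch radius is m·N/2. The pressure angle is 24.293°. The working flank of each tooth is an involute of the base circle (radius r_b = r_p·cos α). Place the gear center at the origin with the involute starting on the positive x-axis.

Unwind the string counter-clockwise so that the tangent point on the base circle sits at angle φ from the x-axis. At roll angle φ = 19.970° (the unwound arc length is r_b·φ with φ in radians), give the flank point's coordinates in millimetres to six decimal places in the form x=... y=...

pitch radius r_p = m·N/2 = 1.379·77/2 = 53.091500
base radius r_b = r_p·cos α = 53.091500·cos 24.293° = 48.390436
roll angle φ = 19.970° = 0.34854225 rad
x = r_b·(cos φ + φ·sin φ) = 48.390436·(0.93987157 + 0.34854225·0.34152807) = 51.241046
y = r_b·(sin φ − φ·cos φ) = 48.390436·(0.34152807 − 0.34854225·0.93987157) = 0.674714

x=51.241046 y=0.674714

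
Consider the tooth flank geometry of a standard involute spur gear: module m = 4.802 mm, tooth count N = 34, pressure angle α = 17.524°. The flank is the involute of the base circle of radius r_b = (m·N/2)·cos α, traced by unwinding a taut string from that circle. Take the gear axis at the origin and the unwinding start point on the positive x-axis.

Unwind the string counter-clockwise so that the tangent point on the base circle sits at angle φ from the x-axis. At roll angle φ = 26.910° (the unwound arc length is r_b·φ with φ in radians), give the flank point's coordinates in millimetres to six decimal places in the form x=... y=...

x=85.963614 y=2.629509

pitch radius r_p = m·N/2 = 4.802·34/2 = 81.634000
base radius r_b = r_p·cos α = 81.634000·cos 17.524° = 77.845440
roll angle φ = 26.910° = 0.46966810 rad
x = r_b·(cos φ + φ·sin φ) = 77.845440·(0.89171855 + 0.46966810·0.45259035) = 85.963614
y = r_b·(sin φ − φ·cos φ) = 77.845440·(0.45259035 − 0.46966810·0.89171855) = 2.629509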